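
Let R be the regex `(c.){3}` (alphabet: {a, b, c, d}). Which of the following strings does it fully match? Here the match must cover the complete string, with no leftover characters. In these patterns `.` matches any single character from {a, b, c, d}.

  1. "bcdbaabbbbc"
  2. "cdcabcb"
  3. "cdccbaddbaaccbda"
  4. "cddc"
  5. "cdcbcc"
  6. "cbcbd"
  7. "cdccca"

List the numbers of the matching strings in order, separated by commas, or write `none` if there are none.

5, 7

1 → no match — must start with "c"
2 → no match
3 → no match
4 → no match
5 → match
6 → no match
7 → match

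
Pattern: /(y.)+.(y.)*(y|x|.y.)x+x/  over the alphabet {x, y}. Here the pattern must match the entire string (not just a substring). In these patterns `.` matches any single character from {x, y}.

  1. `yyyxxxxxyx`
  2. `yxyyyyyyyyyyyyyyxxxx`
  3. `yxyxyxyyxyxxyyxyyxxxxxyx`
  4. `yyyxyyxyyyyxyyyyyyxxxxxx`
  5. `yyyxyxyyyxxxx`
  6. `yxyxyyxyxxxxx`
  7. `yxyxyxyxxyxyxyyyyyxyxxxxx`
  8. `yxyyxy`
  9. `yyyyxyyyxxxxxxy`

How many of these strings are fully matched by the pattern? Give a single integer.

1. `yyyxxxxxyx` → no match — must end with `xx`
2 → match
3 → no match — must end with `xx`
4 → no match
5 → match
6 → match
7 → match
8. `yxyyxy` → no match — must end with `xx`
9 → no match — must end with `xx`
Total matched: 4

4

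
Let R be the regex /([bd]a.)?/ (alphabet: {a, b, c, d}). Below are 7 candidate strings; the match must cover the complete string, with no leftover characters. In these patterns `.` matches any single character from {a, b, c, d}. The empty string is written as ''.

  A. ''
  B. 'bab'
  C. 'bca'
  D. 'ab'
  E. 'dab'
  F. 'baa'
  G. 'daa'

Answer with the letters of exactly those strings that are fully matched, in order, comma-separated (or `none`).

A, B, E, F, G

A → match
B → match
C → no match
D → no match
E → match
F → match
G → match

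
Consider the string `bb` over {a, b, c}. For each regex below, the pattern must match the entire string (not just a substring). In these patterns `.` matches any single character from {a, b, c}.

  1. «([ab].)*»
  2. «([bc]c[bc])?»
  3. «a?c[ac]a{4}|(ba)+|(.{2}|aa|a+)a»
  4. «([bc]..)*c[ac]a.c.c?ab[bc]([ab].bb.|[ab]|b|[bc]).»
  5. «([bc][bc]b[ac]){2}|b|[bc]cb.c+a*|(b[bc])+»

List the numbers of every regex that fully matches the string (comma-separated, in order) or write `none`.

1, 5

1 → match
2 → no match
3 → no match
4 → no match
5 → match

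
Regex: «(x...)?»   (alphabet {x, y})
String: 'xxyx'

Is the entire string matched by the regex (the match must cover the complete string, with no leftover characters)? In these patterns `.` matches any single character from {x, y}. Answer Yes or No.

Yes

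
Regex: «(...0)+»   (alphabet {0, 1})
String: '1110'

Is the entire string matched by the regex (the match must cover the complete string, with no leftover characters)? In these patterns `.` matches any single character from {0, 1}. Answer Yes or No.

Yes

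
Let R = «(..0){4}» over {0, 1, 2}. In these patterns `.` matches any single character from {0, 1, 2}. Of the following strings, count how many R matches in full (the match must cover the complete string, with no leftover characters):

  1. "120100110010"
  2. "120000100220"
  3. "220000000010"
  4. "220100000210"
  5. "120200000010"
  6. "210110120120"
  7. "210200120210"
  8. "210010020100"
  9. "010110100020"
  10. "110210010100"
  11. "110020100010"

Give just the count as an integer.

11

1 → match
2 → match
3 → match
4 → match
5 → match
6 → match
7 → match
8 → match
9 → match
10 → match
11 → match
Total matched: 11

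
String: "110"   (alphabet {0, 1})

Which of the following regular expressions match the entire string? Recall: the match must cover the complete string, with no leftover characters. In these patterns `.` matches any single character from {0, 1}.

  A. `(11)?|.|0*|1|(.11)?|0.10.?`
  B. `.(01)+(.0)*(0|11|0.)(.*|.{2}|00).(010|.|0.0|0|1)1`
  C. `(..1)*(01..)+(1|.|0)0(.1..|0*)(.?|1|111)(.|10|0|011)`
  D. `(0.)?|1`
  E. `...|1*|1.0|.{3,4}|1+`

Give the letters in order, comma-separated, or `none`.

A → no match
B → no match — must end with "1"
C → no match
D → no match
E → match

E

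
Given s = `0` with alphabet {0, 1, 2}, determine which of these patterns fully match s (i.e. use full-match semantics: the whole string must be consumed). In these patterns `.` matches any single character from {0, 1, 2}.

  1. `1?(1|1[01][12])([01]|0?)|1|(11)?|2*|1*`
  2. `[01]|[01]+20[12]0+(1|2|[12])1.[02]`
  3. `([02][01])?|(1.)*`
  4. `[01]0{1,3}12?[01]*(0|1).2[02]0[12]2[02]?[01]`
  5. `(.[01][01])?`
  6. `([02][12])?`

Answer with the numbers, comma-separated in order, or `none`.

2

1 → no match
2 → match
3 → no match
4 → no match
5 → no match
6 → no match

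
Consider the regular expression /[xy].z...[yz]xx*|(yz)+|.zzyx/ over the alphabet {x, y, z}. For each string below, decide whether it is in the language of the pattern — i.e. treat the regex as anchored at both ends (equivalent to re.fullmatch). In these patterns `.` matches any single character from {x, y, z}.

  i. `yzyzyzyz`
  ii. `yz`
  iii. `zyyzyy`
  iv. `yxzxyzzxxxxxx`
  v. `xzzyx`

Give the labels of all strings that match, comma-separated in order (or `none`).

i, ii, iv, v

i → match
ii → match
iii → no match
iv → match
v → match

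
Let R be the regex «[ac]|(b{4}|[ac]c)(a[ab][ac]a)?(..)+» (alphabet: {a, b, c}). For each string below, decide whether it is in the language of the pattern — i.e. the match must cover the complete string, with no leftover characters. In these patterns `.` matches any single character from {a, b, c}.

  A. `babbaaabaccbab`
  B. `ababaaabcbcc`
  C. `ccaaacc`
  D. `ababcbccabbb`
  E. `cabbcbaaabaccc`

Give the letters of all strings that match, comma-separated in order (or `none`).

none

A → no match
B → no match
C → no match
D → no match
E → no match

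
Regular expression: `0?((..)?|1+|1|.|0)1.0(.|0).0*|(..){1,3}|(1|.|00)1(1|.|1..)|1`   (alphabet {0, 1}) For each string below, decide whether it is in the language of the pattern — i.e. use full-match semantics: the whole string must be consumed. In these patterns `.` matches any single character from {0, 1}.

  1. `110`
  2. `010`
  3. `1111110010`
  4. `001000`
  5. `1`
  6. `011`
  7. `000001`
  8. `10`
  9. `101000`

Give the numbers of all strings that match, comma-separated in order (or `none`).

1 → match
2 → match
3 → match
4 → match
5 → match
6 → match
7 → match
8 → match
9 → match

1, 2, 3, 4, 5, 6, 7, 8, 9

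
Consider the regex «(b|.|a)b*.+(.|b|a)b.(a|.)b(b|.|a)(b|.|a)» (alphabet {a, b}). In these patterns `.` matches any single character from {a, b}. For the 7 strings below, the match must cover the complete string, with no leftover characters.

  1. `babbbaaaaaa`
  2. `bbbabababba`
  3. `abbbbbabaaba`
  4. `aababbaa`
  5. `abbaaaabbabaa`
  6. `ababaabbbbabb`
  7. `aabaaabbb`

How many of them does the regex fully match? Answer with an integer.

1 → no match
2 → no match
3 → no match
4 → no match
5 → match
6 → no match
7 → no match
Total matched: 1

1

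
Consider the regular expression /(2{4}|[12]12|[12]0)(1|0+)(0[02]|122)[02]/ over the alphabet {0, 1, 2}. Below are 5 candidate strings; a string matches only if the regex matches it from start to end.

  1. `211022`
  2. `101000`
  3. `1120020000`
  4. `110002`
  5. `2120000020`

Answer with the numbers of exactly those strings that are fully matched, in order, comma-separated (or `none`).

2, 5

1. `211022` → no match
2. `101000` → match
3. `1120020000` → no match
4. `110002` → no match
5. `2120000020` → match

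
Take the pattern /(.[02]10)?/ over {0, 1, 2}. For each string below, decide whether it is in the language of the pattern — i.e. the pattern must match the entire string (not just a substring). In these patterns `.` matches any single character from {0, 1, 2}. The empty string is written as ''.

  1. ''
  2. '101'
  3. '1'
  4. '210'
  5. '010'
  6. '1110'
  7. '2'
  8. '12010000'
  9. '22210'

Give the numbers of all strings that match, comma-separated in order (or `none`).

1

1 → match
2 → no match
3 → no match
4 → no match
5 → no match
6 → no match
7 → no match
8 → no match
9 → no match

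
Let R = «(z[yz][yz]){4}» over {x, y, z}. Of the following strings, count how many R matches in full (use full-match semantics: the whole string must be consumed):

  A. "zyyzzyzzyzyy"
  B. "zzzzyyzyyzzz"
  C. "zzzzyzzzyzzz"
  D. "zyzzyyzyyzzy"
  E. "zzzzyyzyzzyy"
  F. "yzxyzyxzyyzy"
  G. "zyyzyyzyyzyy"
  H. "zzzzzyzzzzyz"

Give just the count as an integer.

7

A → match
B → match
C → match
D → match
E → match
F → no match — must start with "z"
G → match
H → match
Total matched: 7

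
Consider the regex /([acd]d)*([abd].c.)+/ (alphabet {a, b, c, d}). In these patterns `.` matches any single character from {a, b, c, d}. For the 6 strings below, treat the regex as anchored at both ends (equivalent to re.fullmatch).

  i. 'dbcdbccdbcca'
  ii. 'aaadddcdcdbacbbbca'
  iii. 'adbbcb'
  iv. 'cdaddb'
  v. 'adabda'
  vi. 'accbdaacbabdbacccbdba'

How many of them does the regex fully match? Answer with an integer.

i → match
ii → no match
iii → match
iv → no match
v → no match
vi → no match
Total matched: 2

2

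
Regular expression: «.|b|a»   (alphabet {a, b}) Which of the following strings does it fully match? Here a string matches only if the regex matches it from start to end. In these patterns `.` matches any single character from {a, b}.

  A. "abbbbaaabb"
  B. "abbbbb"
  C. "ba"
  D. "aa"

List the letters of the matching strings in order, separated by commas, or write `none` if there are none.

none

A → no match
B → no match
C → no match
D → no match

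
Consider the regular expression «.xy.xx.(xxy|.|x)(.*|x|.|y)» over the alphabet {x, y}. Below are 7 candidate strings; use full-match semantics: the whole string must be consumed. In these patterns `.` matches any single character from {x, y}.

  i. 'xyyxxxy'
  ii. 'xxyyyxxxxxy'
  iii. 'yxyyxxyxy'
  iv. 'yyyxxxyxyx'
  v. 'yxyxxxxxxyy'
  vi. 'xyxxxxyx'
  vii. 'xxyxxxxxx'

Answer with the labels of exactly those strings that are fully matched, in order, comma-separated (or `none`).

iii, v, vii

i. 'xyyxxxy' → no match
ii. 'xxyyyxxxxxy' → no match
iii. 'yxyyxxyxy' → match
iv. 'yyyxxxyxyx' → no match
v. 'yxyxxxxxxyy' → match
vi. 'xyxxxxyx' → no match
vii. 'xxyxxxxxx' → match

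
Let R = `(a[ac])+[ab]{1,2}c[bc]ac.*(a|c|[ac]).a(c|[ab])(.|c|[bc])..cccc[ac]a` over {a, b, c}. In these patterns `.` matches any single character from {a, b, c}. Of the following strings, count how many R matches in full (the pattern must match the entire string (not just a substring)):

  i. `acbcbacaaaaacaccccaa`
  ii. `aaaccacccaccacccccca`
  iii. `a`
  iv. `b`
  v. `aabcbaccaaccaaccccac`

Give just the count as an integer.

i → match
ii → match
iii. `a` → no match
iv. `b` → no match — must start with `a`
v → no match — must end with `a`
Total matched: 2

2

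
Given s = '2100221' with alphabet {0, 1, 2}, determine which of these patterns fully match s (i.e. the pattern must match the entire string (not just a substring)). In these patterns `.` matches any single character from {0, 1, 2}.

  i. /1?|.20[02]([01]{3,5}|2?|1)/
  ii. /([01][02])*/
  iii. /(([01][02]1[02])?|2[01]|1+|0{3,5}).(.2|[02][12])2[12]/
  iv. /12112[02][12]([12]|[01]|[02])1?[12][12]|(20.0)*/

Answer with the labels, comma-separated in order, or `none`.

i → no match
ii → no match
iii → match
iv → no match

iii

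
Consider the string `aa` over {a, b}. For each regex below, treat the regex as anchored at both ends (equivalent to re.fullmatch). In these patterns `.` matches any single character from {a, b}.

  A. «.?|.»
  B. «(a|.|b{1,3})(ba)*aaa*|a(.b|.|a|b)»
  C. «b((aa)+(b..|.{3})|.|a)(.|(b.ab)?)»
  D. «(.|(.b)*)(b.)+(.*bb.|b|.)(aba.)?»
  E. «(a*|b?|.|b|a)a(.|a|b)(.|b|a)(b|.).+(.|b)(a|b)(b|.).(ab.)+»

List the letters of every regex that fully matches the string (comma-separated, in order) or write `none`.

B

A → no match
B → match
C → no match — must start with `b`
D → no match
E → no match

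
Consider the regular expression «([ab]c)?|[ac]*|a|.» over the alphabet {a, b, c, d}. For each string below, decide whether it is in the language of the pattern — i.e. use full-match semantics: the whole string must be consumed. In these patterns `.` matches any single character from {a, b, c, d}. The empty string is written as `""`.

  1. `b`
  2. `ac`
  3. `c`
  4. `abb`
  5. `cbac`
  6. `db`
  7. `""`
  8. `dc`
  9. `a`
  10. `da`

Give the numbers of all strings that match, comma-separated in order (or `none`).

1, 2, 3, 7, 9

1 → match
2 → match
3 → match
4 → no match
5 → no match
6 → no match
7 → match
8 → no match
9 → match
10 → no match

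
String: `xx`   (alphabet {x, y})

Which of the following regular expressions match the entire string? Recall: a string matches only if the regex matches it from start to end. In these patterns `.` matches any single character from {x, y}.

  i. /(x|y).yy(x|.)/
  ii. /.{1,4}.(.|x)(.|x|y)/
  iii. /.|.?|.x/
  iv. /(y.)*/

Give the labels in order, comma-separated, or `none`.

i → no match
ii → no match
iii → match
iv → no match

iii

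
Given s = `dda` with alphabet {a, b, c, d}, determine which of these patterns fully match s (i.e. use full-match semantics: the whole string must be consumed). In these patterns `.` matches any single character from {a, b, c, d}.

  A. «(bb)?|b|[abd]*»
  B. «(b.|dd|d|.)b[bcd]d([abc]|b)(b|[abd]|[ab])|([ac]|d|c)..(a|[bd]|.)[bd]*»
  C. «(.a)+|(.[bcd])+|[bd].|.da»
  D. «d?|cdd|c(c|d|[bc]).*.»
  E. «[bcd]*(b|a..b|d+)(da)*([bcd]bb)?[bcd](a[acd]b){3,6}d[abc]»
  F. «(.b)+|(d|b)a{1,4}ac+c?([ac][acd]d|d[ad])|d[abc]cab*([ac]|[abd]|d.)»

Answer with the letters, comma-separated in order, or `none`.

A → match
B → no match
C → match
D → no match
E → no match
F → no match

A, C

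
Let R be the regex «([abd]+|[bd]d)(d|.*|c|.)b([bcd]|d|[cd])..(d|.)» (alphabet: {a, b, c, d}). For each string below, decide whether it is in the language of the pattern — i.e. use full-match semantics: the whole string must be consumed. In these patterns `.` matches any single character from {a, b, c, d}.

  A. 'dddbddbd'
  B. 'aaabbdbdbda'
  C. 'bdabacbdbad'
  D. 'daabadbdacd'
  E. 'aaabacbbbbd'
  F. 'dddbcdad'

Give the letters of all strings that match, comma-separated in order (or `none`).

A, B, C, D, E, F

A → match
B → match
C → match
D → match
E → match
F → match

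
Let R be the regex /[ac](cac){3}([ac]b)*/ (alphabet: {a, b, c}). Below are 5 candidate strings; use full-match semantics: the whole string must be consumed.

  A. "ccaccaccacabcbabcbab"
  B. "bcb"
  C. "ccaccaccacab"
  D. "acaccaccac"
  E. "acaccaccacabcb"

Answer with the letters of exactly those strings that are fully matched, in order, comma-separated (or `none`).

A → match
B. "bcb" → no match
C. "ccaccaccacab" → match
D. "acaccaccac" → match
E → match

A, C, D, E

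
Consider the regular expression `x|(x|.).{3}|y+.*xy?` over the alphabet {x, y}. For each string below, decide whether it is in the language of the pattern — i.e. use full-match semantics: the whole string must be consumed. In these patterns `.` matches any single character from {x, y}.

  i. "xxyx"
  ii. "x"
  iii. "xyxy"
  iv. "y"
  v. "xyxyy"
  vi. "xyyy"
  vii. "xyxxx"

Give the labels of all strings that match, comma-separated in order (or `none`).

i → match
ii → match
iii → match
iv → no match
v → no match
vi → match
vii → no match

i, ii, iii, vi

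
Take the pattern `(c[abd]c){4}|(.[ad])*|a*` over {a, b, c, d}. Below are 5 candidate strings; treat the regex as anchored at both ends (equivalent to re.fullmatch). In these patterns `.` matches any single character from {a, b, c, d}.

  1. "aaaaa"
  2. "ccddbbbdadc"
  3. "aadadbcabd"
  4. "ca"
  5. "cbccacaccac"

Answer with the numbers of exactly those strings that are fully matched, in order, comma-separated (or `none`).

1 → match
2 → no match
3 → no match
4 → match
5 → no match

1, 4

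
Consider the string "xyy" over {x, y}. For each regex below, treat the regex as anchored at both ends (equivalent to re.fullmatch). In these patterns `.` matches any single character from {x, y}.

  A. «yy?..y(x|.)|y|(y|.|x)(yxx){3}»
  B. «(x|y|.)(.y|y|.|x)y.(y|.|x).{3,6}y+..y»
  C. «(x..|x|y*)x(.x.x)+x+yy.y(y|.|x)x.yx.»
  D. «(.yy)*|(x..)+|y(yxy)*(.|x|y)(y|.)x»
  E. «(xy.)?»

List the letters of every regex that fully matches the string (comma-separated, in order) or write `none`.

A → no match
B → no match
C → no match
D → match
E → match

D, E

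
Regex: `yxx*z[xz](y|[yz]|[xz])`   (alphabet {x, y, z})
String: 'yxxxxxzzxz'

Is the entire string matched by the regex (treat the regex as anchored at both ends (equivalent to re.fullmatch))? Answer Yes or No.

No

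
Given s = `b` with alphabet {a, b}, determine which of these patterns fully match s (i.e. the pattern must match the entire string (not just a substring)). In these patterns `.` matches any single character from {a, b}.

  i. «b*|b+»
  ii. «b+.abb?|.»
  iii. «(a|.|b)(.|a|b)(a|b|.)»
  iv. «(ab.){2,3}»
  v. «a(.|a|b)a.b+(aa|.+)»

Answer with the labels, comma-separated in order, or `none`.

i → match
ii → match
iii → no match
iv → no match — must start with `ab`
v → no match — must start with `a`

i, ii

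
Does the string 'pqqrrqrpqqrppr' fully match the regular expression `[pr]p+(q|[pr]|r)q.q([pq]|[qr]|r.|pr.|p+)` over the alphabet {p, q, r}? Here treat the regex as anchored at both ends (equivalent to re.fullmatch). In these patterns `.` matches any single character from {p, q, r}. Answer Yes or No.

No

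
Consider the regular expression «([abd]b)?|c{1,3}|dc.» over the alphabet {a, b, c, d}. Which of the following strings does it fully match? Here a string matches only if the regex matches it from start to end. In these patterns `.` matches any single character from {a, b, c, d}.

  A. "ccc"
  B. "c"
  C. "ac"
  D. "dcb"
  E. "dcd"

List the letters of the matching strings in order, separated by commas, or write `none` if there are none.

A → match
B → match
C → no match
D → match
E → match

A, B, D, E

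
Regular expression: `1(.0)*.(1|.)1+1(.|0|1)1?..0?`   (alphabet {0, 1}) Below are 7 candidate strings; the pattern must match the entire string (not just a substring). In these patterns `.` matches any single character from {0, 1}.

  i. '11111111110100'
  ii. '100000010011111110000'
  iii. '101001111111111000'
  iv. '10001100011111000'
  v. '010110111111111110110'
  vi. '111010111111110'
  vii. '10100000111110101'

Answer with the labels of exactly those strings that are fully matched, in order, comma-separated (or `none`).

i → match
ii → match
iii → no match
iv → no match
v → no match — must start with '1'
vi → no match
vii → no match

i, ii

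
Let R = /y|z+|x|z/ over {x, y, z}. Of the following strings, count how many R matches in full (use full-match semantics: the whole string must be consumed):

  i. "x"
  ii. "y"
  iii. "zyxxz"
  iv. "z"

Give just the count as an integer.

i. "x" → match
ii. "y" → match
iii. "zyxxz" → no match
iv. "z" → match
Total matched: 3

3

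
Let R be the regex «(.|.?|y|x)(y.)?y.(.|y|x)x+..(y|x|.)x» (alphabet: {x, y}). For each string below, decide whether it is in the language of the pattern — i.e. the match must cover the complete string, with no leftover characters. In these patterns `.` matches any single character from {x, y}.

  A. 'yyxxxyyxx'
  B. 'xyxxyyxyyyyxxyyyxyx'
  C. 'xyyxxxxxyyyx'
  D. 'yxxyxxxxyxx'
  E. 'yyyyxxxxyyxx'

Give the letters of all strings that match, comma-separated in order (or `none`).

A → match
B → no match
C → match
D → no match
E → match

A, C, E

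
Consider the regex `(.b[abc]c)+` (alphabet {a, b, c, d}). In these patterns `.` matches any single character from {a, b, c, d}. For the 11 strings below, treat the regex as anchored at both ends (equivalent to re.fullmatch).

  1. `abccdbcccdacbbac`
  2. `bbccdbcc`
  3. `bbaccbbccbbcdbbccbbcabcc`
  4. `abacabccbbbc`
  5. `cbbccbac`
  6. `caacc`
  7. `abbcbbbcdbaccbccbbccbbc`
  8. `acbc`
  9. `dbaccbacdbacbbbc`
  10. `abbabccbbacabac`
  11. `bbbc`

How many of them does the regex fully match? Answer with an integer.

1 → no match
2 → match
3 → match
4 → match
5 → match
6 → no match
7 → no match
8 → no match
9 → match
10 → no match
11 → match
Total matched: 6

6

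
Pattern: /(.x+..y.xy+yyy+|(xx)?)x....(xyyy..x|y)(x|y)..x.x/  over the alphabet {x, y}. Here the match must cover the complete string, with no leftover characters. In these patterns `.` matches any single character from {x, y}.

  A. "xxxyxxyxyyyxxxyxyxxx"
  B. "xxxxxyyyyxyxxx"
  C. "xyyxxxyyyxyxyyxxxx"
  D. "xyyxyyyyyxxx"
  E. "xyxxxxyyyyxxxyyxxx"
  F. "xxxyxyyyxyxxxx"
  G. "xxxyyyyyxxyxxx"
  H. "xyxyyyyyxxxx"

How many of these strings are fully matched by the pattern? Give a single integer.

8

A → match
B → match
C → match
D. "xyyxyyyyyxxx" → match
E → match
F → match
G → match
H. "xyxyyyyyxxxx" → match
Total matched: 8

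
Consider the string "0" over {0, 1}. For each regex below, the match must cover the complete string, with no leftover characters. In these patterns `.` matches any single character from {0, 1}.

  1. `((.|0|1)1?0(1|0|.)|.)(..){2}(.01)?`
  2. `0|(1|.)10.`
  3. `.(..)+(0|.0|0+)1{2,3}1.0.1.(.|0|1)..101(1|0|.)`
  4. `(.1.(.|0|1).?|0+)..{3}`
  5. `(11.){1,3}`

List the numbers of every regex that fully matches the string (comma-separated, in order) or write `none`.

2

1 → no match
2 → match
3 → no match
4 → no match
5 → no match — must start with "11"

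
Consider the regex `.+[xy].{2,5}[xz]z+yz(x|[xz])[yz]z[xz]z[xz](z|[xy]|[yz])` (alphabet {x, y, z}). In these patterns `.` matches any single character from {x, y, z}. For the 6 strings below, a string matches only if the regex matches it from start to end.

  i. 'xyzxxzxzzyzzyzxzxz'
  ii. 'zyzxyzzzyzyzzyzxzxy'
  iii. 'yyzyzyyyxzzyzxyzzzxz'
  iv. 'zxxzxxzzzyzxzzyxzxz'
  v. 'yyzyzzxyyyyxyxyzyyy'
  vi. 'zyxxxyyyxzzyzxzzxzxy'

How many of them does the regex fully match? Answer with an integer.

3

i → match
ii → no match
iii → match
iv → no match
v → no match
vi → match
Total matched: 3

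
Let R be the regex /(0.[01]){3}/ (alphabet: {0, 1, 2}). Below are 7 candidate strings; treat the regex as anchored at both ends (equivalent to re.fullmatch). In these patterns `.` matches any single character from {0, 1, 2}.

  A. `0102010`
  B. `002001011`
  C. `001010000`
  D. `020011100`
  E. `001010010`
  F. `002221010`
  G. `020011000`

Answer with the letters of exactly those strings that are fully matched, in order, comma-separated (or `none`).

A → no match
B → no match
C → match
D → no match
E → match
F → no match
G → match

C, E, G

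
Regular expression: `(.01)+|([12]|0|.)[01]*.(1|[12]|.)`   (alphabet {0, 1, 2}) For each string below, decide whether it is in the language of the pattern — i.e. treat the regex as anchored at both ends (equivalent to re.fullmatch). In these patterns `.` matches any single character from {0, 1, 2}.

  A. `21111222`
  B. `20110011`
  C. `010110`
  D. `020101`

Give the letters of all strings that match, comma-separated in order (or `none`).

B, C

A → no match
B → match
C → match
D → no match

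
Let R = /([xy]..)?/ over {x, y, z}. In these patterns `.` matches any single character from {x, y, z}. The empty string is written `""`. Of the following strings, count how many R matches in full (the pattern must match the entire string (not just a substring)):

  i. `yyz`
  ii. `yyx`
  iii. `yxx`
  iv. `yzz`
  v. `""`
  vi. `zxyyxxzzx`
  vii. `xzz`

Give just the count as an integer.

i. `yyz` → match
ii. `yyx` → match
iii. `yxx` → match
iv. `yzz` → match
v. `""` → match
vi. `zxyyxxzzx` → no match
vii. `xzz` → match
Total matched: 6

6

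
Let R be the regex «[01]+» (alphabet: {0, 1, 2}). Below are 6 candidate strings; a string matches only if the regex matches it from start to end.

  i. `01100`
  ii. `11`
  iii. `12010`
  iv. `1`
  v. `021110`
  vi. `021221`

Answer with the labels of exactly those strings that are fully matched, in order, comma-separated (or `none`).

i → match
ii → match
iii → no match
iv → match
v → no match
vi → no match

i, ii, iv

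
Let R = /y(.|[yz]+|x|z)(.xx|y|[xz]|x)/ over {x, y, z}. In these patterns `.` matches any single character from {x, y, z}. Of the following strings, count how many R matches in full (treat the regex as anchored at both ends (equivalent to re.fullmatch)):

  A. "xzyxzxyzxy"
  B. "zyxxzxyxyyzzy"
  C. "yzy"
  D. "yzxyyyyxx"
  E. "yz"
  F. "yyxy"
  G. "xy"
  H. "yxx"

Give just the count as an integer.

A → no match — must start with "y"
B → no match — must start with "y"
C → match
D → no match
E → no match
F → no match
G → no match — must start with "y"
H → match
Total matched: 2

2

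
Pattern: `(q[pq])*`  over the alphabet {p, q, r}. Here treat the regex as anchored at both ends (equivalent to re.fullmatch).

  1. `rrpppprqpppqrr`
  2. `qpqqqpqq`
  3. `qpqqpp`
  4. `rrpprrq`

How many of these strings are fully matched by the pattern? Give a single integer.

1

1 → no match
2 → match
3 → no match
4 → no match
Total matched: 1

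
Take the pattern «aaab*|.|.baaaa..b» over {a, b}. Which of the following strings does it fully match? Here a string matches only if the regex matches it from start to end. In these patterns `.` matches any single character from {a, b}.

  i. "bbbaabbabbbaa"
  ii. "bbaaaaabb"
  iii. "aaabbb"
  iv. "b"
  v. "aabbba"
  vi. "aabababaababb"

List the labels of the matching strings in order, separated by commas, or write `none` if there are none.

i → no match
ii → match
iii → match
iv → match
v → no match
vi → no match

ii, iii, iv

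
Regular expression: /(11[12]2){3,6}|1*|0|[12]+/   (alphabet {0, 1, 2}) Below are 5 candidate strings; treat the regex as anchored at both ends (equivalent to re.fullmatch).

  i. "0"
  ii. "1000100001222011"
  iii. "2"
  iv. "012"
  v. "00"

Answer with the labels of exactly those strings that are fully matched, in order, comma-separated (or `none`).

i → match
ii → no match
iii → match
iv → no match
v → no match

i, iii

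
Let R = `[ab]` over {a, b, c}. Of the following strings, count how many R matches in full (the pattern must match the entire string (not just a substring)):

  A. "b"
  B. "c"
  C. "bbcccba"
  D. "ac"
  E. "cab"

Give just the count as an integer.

A. "b" → match
B. "c" → no match
C. "bbcccba" → no match
D. "ac" → no match
E. "cab" → no match
Total matched: 1

1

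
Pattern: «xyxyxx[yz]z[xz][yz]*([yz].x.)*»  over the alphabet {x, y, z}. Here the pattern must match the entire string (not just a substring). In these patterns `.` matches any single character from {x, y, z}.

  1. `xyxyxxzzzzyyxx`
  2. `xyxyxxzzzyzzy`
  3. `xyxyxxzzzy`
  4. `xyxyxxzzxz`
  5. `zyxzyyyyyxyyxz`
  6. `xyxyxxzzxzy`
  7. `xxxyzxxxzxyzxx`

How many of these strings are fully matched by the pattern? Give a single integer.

5

1 → match
2 → match
3 → match
4 → match
5 → no match — must start with `xyxyxx`
6 → match
7 → no match — must start with `xyxyxx`
Total matched: 5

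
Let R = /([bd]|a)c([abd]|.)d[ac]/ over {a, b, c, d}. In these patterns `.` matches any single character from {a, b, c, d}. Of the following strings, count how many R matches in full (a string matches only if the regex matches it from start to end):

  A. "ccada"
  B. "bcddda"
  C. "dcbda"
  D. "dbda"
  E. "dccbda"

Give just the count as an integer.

A → no match
B → no match
C → match
D → no match
E → no match
Total matched: 1

1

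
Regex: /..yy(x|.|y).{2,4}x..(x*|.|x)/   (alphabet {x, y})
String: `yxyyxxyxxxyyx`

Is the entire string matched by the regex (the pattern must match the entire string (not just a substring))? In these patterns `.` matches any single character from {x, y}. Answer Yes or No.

Yes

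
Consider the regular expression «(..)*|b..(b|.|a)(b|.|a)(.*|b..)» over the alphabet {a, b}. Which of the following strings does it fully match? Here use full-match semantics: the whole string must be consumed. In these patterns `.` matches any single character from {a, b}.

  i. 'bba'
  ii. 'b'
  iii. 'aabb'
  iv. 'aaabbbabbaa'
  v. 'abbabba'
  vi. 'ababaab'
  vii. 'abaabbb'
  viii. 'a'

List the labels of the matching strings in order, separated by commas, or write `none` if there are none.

i → no match
ii → no match
iii → match
iv → no match
v → no match
vi → no match
vii → no match
viii → no match

iii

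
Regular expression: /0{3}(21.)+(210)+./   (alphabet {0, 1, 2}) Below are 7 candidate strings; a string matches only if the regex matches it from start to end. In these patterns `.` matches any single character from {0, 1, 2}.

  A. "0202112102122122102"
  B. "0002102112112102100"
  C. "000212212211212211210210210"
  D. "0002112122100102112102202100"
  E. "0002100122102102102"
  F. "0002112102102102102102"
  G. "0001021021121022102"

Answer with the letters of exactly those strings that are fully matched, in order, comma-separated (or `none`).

A → no match
B → match
C → no match
D → no match
E → no match
F → match
G → no match

B, F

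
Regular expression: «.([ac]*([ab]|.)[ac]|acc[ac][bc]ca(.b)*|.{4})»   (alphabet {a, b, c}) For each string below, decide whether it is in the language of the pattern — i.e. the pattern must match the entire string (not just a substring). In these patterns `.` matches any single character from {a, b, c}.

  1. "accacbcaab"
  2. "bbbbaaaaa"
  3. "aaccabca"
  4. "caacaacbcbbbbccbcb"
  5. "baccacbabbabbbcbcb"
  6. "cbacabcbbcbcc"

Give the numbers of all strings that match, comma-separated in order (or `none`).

1 → no match
2 → no match
3 → match
4 → no match
5 → no match
6 → no match

3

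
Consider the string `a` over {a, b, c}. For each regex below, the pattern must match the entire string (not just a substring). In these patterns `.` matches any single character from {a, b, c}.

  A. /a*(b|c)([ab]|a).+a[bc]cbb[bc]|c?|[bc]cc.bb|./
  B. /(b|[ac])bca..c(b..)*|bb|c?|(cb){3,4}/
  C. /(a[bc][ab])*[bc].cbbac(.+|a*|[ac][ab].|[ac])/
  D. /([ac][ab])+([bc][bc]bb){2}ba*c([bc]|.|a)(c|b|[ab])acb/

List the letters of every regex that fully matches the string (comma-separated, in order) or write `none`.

A

A → match
B → no match
C → no match
D → no match — must end with `acb`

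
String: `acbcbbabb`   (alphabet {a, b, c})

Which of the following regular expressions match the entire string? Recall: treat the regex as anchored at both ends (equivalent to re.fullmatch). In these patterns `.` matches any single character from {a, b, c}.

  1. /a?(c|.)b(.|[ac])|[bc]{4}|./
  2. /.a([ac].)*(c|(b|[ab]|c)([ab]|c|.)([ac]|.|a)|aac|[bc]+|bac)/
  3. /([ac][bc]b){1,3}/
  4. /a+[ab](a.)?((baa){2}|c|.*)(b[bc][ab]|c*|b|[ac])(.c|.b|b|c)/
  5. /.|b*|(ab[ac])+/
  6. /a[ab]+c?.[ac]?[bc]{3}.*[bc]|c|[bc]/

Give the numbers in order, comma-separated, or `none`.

1 → no match
2 → no match
3 → match
4 → no match
5 → no match
6 → no match

3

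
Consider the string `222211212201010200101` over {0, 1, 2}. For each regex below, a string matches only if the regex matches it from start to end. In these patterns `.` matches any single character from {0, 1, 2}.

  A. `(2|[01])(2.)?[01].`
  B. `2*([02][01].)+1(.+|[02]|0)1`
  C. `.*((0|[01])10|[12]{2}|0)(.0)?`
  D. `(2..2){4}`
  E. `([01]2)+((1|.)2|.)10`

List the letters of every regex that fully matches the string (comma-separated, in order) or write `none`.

B

A → no match
B → match
C → no match
D → no match — must end with `2`
E → no match — must end with `10`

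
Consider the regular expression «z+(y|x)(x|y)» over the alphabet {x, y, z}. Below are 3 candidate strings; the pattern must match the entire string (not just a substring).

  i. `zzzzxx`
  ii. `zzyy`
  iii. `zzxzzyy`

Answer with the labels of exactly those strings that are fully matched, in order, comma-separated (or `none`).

i → match
ii → match
iii → no match

i, ii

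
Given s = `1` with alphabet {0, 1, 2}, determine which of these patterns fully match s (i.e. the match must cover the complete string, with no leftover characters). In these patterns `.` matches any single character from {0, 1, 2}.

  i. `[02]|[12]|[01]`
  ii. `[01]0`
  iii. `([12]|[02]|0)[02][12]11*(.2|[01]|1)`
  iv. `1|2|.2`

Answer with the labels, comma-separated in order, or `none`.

i, iv

i → match
ii → no match — must end with `0`
iii → no match
iv → match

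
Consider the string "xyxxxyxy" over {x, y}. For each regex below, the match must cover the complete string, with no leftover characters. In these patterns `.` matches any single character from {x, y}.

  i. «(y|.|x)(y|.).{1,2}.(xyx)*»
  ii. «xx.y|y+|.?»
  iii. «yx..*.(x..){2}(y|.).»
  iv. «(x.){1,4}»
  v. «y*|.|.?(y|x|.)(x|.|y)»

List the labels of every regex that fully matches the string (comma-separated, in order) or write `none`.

iv

i → no match
ii → no match
iii → no match — must start with "yx"
iv → match
v → no match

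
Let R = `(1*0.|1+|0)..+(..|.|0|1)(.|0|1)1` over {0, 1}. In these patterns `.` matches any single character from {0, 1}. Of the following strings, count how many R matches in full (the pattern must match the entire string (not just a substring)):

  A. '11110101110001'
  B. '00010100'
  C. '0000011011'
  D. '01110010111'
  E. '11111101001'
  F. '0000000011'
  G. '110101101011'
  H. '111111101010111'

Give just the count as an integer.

7

A → match
B → no match — must end with '1'
C → match
D → match
E → match
F → match
G → match
H → match
Total matched: 7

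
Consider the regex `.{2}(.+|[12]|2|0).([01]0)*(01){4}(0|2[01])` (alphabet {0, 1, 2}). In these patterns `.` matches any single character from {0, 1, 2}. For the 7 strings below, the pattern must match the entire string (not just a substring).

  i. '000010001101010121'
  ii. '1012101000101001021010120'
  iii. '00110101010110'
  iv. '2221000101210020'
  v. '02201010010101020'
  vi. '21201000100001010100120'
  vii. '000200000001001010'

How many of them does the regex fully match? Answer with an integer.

i → no match
ii → no match
iii → no match
iv → no match
v → no match
vi → no match
vii → no match
Total matched: 0

0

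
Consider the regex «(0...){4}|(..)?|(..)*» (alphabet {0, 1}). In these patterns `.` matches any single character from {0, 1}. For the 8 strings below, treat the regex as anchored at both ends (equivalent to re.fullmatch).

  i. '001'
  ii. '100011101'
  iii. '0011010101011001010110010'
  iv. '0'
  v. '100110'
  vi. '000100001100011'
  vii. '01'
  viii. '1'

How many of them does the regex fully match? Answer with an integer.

i → no match
ii → no match
iii → no match
iv → no match
v → match
vi → no match
vii → match
viii → no match
Total matched: 2

2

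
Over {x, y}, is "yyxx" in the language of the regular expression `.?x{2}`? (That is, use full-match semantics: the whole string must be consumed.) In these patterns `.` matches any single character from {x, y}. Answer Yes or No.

No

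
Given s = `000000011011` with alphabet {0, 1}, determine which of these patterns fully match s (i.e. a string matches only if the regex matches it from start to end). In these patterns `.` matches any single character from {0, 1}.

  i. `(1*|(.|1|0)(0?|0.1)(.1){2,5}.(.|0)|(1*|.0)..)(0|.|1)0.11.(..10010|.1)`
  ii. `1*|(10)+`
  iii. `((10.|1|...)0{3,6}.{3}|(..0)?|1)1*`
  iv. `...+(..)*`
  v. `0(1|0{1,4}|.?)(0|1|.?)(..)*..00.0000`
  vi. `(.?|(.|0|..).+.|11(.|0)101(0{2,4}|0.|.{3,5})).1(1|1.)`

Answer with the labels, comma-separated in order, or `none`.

i → match
ii → no match
iii → match
iv → match
v → no match — must end with `0000`
vi → match

i, iii, iv, vi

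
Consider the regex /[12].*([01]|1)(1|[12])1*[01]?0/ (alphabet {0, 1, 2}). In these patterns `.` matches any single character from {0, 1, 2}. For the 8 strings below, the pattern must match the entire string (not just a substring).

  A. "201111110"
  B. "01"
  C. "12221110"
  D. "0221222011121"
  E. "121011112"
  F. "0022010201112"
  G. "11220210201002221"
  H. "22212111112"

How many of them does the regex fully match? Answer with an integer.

A. "201111110" → match
B. "01" → no match — must end with "0"
C. "12221110" → match
D → no match — must end with "0"
E. "121011112" → no match — must end with "0"
F → no match — must end with "0"
G → no match — must end with "0"
H. "22212111112" → no match — must end with "0"
Total matched: 2

2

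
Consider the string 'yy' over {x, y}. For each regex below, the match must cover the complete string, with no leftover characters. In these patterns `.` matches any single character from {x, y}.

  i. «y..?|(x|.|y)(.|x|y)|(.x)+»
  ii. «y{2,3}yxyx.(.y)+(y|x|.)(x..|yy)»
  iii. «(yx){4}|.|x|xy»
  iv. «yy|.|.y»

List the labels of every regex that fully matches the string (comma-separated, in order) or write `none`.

i, iv

i → match
ii → no match
iii → no match
iv → match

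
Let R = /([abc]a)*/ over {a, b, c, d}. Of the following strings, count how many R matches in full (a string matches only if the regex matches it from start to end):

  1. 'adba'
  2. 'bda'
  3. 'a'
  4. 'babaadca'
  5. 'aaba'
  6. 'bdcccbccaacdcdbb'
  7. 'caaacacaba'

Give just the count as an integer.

1 → no match
2 → no match
3 → no match
4 → no match
5 → match
6 → no match
7 → match
Total matched: 2

2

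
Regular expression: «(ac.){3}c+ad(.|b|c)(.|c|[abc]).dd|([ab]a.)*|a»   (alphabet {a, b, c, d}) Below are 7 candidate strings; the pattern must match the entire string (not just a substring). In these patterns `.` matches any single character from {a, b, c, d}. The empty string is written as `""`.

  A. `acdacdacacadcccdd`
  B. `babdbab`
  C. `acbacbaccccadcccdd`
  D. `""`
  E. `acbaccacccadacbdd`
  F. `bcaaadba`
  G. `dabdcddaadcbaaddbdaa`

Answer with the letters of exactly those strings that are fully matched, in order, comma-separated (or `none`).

A, C, D, E

A → match
B → no match
C → match
D → match
E → match
F → no match
G → no match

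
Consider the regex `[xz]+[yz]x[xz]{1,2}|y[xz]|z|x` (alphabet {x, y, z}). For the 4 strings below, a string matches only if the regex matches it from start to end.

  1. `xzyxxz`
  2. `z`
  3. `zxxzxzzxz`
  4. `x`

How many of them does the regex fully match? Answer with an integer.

1 → match
2 → match
3 → match
4 → match
Total matched: 4

4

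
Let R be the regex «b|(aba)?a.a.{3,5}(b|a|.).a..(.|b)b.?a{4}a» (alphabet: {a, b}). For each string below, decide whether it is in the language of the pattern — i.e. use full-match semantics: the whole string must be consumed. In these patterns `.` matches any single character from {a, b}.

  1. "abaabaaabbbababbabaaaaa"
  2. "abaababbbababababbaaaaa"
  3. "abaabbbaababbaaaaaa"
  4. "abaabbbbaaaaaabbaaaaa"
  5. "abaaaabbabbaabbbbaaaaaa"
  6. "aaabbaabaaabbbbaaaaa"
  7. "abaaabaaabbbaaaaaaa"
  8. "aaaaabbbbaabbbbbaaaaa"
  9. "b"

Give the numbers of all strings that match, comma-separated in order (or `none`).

1, 2, 3, 4, 5, 6, 8, 9

1 → match
2 → match
3 → match
4 → match
5 → match
6 → match
7 → no match
8 → match
9. "b" → match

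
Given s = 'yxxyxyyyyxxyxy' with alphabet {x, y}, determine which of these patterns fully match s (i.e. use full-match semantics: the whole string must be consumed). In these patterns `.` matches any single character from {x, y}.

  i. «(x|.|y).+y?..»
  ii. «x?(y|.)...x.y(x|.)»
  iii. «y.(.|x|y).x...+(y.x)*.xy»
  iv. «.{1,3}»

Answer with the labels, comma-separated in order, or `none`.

i → match
ii → no match
iii → match
iv → no match

i, iii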